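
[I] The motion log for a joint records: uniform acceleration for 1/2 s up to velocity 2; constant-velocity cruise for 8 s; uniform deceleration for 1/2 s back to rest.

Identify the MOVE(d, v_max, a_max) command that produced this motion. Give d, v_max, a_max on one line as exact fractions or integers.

d=17 v_max=2 a_max=4

a_max = 2/(1/2) = 4
d_a = ½·2·1/2 = 1/2; d_c = 2·8 = 16
d = 2·1/2 + 16 = 17
t_c = 8 > 0 → v_max = v_peak = 2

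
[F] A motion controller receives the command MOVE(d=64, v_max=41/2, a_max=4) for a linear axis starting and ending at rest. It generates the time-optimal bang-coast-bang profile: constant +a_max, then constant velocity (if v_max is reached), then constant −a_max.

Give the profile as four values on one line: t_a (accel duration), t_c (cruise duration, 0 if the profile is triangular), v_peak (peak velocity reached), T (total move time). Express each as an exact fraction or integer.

vₘ²/aₘ = (41/2)²/4 = 1681/16
64 < 1681/16 → triangular
v_peak = √(64·4) = √256 = 16
t_a = 16/4 = 4; t_c = 0
T = 2·4 = 8

t_a=4 t_c=0 v_peak=16 T=8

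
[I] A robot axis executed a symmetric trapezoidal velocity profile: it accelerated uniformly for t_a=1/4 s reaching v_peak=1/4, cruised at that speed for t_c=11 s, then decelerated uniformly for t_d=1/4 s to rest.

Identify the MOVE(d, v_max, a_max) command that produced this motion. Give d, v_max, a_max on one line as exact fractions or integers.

d=45/16 v_max=1/4 a_max=1

a_max = (1/4)/(1/4) = 1
d_a = ½·1/4·1/4 = 1/32; d_c = 1/4·11 = 11/4
d = 2·1/32 + 11/4 = 45/16
t_c = 11 > 0 → v_max = v_peak = 1/4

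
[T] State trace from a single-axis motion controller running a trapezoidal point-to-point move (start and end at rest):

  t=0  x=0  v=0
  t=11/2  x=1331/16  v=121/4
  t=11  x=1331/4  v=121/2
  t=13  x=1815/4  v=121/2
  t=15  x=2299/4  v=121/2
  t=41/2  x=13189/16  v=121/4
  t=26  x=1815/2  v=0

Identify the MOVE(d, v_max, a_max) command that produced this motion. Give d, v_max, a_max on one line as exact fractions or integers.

final state: t=26, x=1815/2, v=0 → d = 1815/2
a_max = (121/4−0)/(11/2−0) = 11/2
max v = 121/2 over t∈[11,15] → v_max = 121/2
check: 121/2·(11+4) = 1815/2 ✓

d=1815/2 v_max=121/2 a_max=11/2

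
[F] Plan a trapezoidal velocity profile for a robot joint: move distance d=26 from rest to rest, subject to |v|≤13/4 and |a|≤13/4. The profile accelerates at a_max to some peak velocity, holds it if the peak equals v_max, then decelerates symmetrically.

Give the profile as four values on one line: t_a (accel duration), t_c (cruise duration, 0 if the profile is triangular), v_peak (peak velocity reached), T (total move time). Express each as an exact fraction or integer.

t_a=1 t_c=7 v_peak=13/4 T=9

vₘ²/aₘ = (13/4)²/(13/4) = 13/4
26 ≥ 13/4 → trapezoidal
t_a = (13/4)/(13/4) = 1; v_peak = 13/4
d_cruise = 26 − 13/4 = 91/4; t_c = (91/4)/(13/4) = 7
T = 2·1 + 7 = 9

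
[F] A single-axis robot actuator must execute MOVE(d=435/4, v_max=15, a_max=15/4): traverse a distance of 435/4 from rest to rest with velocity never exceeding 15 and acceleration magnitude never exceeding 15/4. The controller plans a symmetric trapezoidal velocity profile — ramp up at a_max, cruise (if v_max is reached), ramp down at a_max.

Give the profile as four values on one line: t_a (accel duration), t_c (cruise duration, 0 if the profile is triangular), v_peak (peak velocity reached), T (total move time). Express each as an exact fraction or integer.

v_max²/a_max = 15²/(15/4) = 60
435/4 ≥ 60 ⇒ cruise phase
t_a = 15/(15/4) = 4; v_peak = 15
d_cruise = 435/4 − 60 = 195/4; t_c = (195/4)/15 = 13/4
T = 2·4 + 13/4 = 45/4

t_a=4 t_c=13/4 v_peak=15 T=45/4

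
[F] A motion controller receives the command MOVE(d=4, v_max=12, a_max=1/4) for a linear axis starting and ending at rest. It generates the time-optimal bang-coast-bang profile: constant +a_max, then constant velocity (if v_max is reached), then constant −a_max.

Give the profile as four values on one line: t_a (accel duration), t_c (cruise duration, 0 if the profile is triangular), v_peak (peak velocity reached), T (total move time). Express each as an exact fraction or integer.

t_a=4 t_c=0 v_peak=1 T=8

(v_max)²/a_max = 12²/(1/4) = 576
4 < 576 ⇒ no cruise
v_peak = √(4·1/4) = √1 = 1
t_a = 1/(1/4) = 4; t_c = 0
T = 2·4 = 8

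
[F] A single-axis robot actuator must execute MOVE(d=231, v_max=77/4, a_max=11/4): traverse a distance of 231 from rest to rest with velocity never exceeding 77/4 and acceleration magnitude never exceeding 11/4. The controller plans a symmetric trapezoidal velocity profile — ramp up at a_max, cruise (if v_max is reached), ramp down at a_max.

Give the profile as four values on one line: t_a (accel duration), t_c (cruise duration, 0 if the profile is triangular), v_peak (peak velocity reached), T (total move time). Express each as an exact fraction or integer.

t_a=7 t_c=5 v_peak=77/4 T=19

v_max²/a_max = (77/4)²/(11/4) = 539/4
231 ≥ 539/4 ⇒ cruise phase
t_a = (77/4)/(11/4) = 7; v_peak = 77/4
d_cruise = 231 − 539/4 = 385/4; t_c = (385/4)/(77/4) = 5
T = 2·7 + 5 = 19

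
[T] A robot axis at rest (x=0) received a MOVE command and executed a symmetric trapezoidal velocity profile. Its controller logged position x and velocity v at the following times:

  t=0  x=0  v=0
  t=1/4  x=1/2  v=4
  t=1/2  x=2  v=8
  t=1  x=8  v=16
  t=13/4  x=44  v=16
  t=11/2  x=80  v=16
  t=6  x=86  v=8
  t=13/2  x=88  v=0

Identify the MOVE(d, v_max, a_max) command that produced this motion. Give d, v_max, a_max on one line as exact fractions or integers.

final state: t=13/2, x=88, v=0 → d = 88
a_max = (4−0)/(1/4−0) = 16
max v = 16 over t∈[1,11/2] → v_max = 16
check: 16·(1+9/2) = 88 ✓

d=88 v_max=16 a_max=16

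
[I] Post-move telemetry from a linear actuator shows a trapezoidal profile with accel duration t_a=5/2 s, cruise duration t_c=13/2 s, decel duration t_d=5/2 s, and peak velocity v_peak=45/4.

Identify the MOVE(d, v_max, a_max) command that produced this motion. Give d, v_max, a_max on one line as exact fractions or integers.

d=405/4 v_max=45/4 a_max=9/2

a_max = (45/4)/(5/2) = 9/2
d_a = ½·45/4·5/2 = 225/16; d_c = 45/4·13/2 = 585/8
d = 2·225/16 + 585/8 = 405/4
t_c = 13/2 > 0 → v_max = v_peak = 45/4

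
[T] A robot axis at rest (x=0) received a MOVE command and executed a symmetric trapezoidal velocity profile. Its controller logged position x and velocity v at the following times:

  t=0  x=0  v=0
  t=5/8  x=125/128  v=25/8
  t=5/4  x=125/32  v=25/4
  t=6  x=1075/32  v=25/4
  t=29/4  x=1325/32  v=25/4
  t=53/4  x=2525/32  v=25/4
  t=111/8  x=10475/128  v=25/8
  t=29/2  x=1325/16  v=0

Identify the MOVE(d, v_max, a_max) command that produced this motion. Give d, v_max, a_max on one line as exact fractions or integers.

d=1325/16 v_max=25/4 a_max=5

final state: t=29/2, x=1325/16, v=0 → d = 1325/16
a_max = (25/8−0)/(5/8−0) = 5
max v = 25/4 over t∈[5/4,53/4] → v_max = 25/4
check: 25/4·(5/4+12) = 1325/16 ✓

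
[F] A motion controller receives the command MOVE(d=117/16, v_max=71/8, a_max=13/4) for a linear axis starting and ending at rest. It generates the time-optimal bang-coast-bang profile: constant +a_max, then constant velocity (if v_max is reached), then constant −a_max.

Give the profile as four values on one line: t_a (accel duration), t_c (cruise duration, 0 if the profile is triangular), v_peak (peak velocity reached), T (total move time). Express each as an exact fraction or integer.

t_a=3/2 t_c=0 v_peak=39/8 T=3

vₘ²/aₘ = (71/8)²/(13/4) = 5041/208
117/16 < 5041/208 so t_c = 0
v_peak = √(117/16·13/4) = √(1521/64) = 39/8
t_a = (39/8)/(13/4) = 3/2; t_c = 0
T = 2·3/2 = 3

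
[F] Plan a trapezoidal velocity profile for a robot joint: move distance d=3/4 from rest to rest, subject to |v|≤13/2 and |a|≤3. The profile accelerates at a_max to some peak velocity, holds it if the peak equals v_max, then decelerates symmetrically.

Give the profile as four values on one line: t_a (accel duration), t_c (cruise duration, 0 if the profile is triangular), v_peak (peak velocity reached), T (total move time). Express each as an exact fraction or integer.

(v_max)²/a_max = (13/2)²/3 = 169/12
3/4 < 169/12 so t_c = 0
v_peak = √(3/4·3) = √(9/4) = 3/2
t_a = (3/2)/3 = 1/2; t_c = 0
T = 2·1/2 = 1

t_a=1/2 t_c=0 v_peak=3/2 T=1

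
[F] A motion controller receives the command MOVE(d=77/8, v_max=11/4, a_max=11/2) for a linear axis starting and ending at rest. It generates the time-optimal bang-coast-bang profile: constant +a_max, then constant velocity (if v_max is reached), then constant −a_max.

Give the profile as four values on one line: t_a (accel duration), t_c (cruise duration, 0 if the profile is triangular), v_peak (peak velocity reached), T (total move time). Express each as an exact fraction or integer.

(v_max)²/a_max = (11/4)²/(11/2) = 11/8
77/8 ≥ 11/8 so v_max reached
t_a = (11/4)/(11/2) = 1/2; v_peak = 11/4
d_cruise = 77/8 − 11/8 = 33/4; t_c = (33/4)/(11/4) = 3
T = 2·1/2 + 3 = 4

t_a=1/2 t_c=3 v_peak=11/4 T=4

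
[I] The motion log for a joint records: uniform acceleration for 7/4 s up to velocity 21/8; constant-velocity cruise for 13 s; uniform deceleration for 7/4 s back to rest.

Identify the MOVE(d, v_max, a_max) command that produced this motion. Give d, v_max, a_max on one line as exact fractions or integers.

d=1239/32 v_max=21/8 a_max=3/2

a_max = (21/8)/(7/4) = 3/2
d_a = ½·21/8·7/4 = 147/64; d_c = 21/8·13 = 273/8
d = 2·147/64 + 273/8 = 1239/32
t_c = 13 > 0 → v_max = v_peak = 21/8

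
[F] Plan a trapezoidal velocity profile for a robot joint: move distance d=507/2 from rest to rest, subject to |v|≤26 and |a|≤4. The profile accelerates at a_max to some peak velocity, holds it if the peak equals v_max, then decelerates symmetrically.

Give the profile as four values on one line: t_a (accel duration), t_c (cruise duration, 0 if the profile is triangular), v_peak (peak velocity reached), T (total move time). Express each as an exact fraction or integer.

t_a=13/2 t_c=13/4 v_peak=26 T=65/4

(v_max)²/a_max = 26²/4 = 169
507/2 ≥ 169 so v_max reached
t_a = 26/4 = 13/2; v_peak = 26
d_cruise = 507/2 − 169 = 169/2; t_c = (169/2)/26 = 13/4
T = 2·13/2 + 13/4 = 65/4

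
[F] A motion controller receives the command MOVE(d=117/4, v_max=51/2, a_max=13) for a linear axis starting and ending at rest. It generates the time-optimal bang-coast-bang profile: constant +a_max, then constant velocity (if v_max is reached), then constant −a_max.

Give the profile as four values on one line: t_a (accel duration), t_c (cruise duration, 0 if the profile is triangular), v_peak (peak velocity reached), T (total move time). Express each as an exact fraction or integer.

(v_max)²/a_max = (51/2)²/13 = 2601/52
117/4 < 2601/52 ⇒ no cruise
v_peak = √(117/4·13) = √(1521/4) = 39/2
t_a = (39/2)/13 = 3/2; t_c = 0
T = 2·3/2 = 3

t_a=3/2 t_c=0 v_peak=39/2 T=3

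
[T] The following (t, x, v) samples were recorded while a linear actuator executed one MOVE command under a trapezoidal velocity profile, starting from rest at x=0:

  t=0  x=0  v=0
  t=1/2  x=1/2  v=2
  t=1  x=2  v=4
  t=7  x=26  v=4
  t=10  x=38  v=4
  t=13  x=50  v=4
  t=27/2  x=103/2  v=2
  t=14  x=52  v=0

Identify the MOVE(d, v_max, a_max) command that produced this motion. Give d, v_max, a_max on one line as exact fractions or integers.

d=52 v_max=4 a_max=4

final state: t=14, x=52, v=0 → d = 52
a_max = (2−0)/(1/2−0) = 4
max v = 4 over t∈[1,13] → v_max = 4
check: 4·(1+12) = 52 ✓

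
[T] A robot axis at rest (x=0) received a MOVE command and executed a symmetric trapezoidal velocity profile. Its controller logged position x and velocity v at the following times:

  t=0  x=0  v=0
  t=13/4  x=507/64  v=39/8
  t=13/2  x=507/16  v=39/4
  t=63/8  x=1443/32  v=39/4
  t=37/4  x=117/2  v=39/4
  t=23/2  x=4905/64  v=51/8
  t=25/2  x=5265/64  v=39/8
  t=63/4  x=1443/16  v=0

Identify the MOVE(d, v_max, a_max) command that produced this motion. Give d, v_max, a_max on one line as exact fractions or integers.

final state: t=63/4, x=1443/16, v=0 → d = 1443/16
a_max = (39/8−0)/(13/4−0) = 3/2
max v = 39/4 over t∈[13/2,37/4] → v_max = 39/4
check: 39/4·(13/2+11/4) = 1443/16 ✓

d=1443/16 v_max=39/4 a_max=3/2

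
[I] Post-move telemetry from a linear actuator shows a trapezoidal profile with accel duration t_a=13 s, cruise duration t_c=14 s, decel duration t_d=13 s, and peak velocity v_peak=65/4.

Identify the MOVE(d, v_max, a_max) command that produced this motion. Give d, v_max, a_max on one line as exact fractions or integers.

a_max = (65/4)/13 = 5/4
d_a = ½·65/4·13 = 845/8; d_c = 65/4·14 = 455/2
d = 2·845/8 + 455/2 = 1755/4
t_c = 14 > 0 so v_max = 65/4

d=1755/4 v_max=65/4 a_max=5/4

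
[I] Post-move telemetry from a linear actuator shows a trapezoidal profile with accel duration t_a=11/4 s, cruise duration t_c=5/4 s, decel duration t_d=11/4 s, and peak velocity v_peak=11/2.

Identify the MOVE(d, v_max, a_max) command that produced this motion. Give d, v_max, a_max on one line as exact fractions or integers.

d=22 v_max=11/2 a_max=2

a_max = (11/2)/(11/4) = 2
d_a = ½·11/2·11/4 = 121/16; d_c = 11/2·5/4 = 55/8
d = 2·121/16 + 55/8 = 22
t_c = 5/4 > 0 → v_max = v_peak = 11/2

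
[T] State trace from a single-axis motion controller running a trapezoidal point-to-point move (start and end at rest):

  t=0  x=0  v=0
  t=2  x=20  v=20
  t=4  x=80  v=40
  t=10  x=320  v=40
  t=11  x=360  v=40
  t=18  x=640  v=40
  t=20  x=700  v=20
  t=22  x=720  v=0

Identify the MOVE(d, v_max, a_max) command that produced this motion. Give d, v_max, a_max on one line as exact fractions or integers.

final state: t=22, x=720, v=0 → d = 720
a_max = (20−0)/(2−0) = 10
max v = 40 over t∈[4,18] → v_max = 40
check: 40·(4+14) = 720 ✓

d=720 v_max=40 a_max=10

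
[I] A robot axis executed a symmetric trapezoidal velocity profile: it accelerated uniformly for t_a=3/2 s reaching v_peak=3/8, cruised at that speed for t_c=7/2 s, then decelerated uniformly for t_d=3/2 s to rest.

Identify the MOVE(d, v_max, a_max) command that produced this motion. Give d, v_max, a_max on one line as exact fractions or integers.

a_max = (3/8)/(3/2) = 1/4
d_a = ½·3/8·3/2 = 9/32; d_c = 3/8·7/2 = 21/16
d = 2·9/32 + 21/16 = 15/8
t_c = 7/2 > 0 so v_max = 3/8

d=15/8 v_max=3/8 a_max=1/4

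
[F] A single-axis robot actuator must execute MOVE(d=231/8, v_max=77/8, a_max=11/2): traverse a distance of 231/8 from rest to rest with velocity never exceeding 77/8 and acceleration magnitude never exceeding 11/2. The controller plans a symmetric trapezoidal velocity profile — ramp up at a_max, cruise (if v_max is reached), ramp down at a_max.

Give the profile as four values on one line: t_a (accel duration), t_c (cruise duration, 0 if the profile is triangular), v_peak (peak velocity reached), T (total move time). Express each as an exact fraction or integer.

t_a=7/4 t_c=5/4 v_peak=77/8 T=19/4

vₘ²/aₘ = (77/8)²/(11/2) = 539/32
231/8 ≥ 539/32 → trapezoidal
t_a = (77/8)/(11/2) = 7/4; v_peak = 77/8
d_cruise = 231/8 − 539/32 = 385/32; t_c = (385/32)/(77/8) = 5/4
T = 2·7/4 + 5/4 = 19/4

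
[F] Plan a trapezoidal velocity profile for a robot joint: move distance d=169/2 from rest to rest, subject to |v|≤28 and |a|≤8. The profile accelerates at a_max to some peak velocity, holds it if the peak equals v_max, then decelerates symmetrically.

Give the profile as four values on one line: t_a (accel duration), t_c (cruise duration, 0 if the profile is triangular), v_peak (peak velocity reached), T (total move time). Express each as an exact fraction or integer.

vₘ²/aₘ = 28²/8 = 98
169/2 < 98 ⇒ no cruise
v_peak = √(169/2·8) = √676 = 26
t_a = 26/8 = 13/4; t_c = 0
T = 2·13/4 = 13/2

t_a=13/4 t_c=0 v_peak=26 T=13/2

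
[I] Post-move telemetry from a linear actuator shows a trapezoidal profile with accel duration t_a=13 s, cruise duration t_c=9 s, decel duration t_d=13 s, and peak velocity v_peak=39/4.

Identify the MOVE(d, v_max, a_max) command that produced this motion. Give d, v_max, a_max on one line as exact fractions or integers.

a_max = (39/4)/13 = 3/4
d_a = ½·39/4·13 = 507/8; d_c = 39/4·9 = 351/4
d = 2·507/8 + 351/4 = 429/2
t_c = 9 > 0 ⇒ limit active, v_max = 39/4

d=429/2 v_max=39/4 a_max=3/4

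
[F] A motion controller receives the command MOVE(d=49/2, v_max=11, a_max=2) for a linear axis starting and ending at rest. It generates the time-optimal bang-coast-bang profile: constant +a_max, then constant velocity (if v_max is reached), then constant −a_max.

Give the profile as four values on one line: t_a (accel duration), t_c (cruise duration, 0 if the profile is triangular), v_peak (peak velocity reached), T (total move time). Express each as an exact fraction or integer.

t_a=7/2 t_c=0 v_peak=7 T=7

(v_max)²/a_max = 11²/2 = 121/2
49/2 < 121/2 → triangular
v_peak = √(49/2·2) = √49 = 7
t_a = 7/2; t_c = 0
T = 2·7/2 = 7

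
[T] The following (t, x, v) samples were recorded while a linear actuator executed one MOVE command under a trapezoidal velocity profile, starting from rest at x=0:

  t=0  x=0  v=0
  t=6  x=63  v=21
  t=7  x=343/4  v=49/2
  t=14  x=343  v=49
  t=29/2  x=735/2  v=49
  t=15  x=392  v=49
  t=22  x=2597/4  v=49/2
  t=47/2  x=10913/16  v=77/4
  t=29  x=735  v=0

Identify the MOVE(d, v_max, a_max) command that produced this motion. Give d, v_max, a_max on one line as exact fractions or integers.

d=735 v_max=49 a_max=7/2

final state: t=29, x=735, v=0 → d = 735
a_max = (21−0)/(6−0) = 7/2
max v = 49 over t∈[14,15] → v_max = 49
check: 49·(14+1) = 735 ✓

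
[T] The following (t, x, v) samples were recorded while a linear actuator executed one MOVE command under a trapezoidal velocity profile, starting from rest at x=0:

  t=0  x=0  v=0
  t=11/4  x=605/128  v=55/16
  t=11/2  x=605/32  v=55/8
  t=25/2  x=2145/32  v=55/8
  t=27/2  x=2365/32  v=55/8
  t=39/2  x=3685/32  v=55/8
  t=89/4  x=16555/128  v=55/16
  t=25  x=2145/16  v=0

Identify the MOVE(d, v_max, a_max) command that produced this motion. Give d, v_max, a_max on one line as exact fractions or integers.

d=2145/16 v_max=55/8 a_max=5/4

final state: t=25, x=2145/16, v=0 → d = 2145/16
a_max = (55/16−0)/(11/4−0) = 5/4
max v = 55/8 over t∈[11/2,39/2] → v_max = 55/8
check: 55/8·(11/2+14) = 2145/16 ✓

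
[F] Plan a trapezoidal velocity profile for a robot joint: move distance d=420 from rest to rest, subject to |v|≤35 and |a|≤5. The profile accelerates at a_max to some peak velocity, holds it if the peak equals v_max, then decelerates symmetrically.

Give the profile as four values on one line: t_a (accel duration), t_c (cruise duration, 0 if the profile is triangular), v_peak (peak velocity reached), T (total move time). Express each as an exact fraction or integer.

v_max²/a_max = 35²/5 = 245
420 ≥ 245 ⇒ cruise phase
t_a = 35/5 = 7; v_peak = 35
d_cruise = 420 − 245 = 175; t_c = 175/35 = 5
T = 2·7 + 5 = 19

t_a=7 t_c=5 v_peak=35 T=19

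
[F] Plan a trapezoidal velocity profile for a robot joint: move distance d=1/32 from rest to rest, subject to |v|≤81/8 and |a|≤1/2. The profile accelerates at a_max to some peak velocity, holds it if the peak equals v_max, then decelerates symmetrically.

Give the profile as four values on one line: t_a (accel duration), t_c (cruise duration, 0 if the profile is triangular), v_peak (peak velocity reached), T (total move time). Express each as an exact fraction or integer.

t_a=1/4 t_c=0 v_peak=1/8 T=1/2

vₘ²/aₘ = (81/8)²/(1/2) = 6561/32
1/32 < 6561/32 → triangular
v_peak = √(1/32·1/2) = √(1/64) = 1/8
t_a = (1/8)/(1/2) = 1/4; t_c = 0
T = 2·1/4 = 1/2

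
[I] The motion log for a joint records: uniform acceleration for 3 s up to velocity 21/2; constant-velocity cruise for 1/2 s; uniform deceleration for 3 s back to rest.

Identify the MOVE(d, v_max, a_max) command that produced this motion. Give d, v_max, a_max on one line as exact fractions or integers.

d=147/4 v_max=21/2 a_max=7/2

a_max = (21/2)/3 = 7/2
d_a = ½·21/2·3 = 63/4; d_c = 21/2·1/2 = 21/4
d = 2·63/4 + 21/4 = 147/4
t_c = 1/2 > 0 → v_max = v_peak = 21/2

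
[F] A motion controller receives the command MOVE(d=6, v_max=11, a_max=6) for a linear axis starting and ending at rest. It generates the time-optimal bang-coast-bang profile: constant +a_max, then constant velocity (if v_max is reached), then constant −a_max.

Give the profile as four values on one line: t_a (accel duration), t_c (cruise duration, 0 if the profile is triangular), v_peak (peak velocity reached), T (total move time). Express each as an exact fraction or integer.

(v_max)²/a_max = 11²/6 = 121/6
6 < 121/6 ⇒ no cruise
v_peak = √(6·6) = √36 = 6
t_a = 6/6 = 1; t_c = 0
T = 2·1 = 2

t_a=1 t_c=0 v_peak=6 T=2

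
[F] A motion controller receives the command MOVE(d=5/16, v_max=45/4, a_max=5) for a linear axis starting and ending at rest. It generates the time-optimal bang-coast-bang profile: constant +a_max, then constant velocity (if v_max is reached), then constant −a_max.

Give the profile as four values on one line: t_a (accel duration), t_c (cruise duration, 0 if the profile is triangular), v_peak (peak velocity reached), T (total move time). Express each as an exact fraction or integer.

vₘ²/aₘ = (45/4)²/5 = 405/16
5/16 < 405/16 so t_c = 0
v_peak = √(5/16·5) = √(25/16) = 5/4
t_a = (5/4)/5 = 1/4; t_c = 0
T = 2·1/4 = 1/2

t_a=1/4 t_c=0 v_peak=5/4 T=1/2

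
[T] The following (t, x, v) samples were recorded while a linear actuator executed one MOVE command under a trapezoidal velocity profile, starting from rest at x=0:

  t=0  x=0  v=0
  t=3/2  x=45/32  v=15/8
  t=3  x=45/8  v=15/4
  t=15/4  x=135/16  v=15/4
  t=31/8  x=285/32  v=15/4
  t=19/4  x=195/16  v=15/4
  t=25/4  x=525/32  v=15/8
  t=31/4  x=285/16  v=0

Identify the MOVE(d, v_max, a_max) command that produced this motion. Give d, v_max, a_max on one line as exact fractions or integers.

d=285/16 v_max=15/4 a_max=5/4

final state: t=31/4, x=285/16, v=0 → d = 285/16
a_max = (15/8−0)/(3/2−0) = 5/4
max v = 15/4 over t∈[3,19/4] → v_max = 15/4
check: 15/4·(3+7/4) = 285/16 ✓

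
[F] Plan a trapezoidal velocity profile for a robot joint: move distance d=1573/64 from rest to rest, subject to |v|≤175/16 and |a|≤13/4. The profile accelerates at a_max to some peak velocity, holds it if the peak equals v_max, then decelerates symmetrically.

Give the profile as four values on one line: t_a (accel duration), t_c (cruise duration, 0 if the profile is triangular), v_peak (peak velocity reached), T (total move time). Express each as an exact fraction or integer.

vₘ²/aₘ = (175/16)²/(13/4) = 30625/832
1573/64 < 30625/832 so t_c = 0
v_peak = √(1573/64·13/4) = √(20449/256) = 143/16
t_a = (143/16)/(13/4) = 11/4; t_c = 0
T = 2·11/4 = 11/2

t_a=11/4 t_c=0 v_peak=143/16 T=11/2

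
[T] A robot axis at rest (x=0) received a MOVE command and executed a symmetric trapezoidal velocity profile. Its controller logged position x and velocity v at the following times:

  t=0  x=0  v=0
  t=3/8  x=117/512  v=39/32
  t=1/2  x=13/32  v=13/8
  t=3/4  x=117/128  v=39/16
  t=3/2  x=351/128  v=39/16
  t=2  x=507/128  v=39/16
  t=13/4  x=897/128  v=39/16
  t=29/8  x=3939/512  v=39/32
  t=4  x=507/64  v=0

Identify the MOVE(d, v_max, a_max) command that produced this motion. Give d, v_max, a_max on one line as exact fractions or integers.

final state: t=4, x=507/64, v=0 → d = 507/64
a_max = (39/32−0)/(3/8−0) = 13/4
max v = 39/16 over t∈[3/4,13/4] → v_max = 39/16
check: 39/16·(3/4+5/2) = 507/64 ✓

d=507/64 v_max=39/16 a_max=13/4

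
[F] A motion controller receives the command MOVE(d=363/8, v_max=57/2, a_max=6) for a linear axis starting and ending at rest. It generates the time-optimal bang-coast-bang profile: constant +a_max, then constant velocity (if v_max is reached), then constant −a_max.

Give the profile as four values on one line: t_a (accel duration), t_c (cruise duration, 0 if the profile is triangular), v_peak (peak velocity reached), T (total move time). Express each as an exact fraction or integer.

t_a=11/4 t_c=0 v_peak=33/2 T=11/2

v_max²/a_max = (57/2)²/6 = 1083/8
363/8 < 1083/8 so t_c = 0
v_peak = √(363/8·6) = √(1089/4) = 33/2
t_a = (33/2)/6 = 11/4; t_c = 0
T = 2·11/4 = 11/2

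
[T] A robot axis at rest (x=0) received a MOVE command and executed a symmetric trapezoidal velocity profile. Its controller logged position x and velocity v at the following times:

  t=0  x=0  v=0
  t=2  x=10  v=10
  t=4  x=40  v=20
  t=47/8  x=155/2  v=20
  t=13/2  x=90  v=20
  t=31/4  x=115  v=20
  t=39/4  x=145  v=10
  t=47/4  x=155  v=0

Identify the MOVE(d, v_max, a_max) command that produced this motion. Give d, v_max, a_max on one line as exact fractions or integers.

final state: t=47/4, x=155, v=0 → d = 155
a_max = (10−0)/(2−0) = 5
max v = 20 over t∈[4,31/4] → v_max = 20
check: 20·(4+15/4) = 155 ✓

d=155 v_max=20 a_max=5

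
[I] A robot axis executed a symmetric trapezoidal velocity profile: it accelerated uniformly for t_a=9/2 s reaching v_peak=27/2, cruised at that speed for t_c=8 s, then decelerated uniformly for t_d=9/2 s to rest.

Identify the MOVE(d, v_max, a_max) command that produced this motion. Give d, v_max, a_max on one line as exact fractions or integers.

d=675/4 v_max=27/2 a_max=3

a_max = (27/2)/(9/2) = 3
d_a = ½·27/2·9/2 = 243/8; d_c = 27/2·8 = 108
d = 2·243/8 + 108 = 675/4
t_c = 8 > 0 so v_max = 27/2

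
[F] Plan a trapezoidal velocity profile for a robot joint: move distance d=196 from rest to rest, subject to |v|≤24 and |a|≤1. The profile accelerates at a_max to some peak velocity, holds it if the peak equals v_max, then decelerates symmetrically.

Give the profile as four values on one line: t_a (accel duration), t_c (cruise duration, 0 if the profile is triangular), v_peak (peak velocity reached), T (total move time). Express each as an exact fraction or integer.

t_a=14 t_c=0 v_peak=14 T=28

vₘ²/aₘ = 24²/1 = 576
196 < 576 ⇒ no cruise
v_peak = √(196·1) = √196 = 14
t_a = 14/1 = 14; t_c = 0
T = 2·14 = 28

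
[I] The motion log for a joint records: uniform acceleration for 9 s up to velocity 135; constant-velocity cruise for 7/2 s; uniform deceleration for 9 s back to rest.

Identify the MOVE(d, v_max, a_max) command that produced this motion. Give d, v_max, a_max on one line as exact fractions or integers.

a_max = 135/9 = 15
d_a = ½·135·9 = 1215/2; d_c = 135·7/2 = 945/2
d = 2·1215/2 + 945/2 = 3375/2
t_c = 7/2 > 0 ⇒ limit active, v_max = 135

d=3375/2 v_max=135 a_max=15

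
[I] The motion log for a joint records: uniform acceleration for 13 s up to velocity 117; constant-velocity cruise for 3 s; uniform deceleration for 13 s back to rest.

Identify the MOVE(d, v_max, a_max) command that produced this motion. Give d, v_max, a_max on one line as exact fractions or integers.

a_max = 117/13 = 9
d_a = ½·117·13 = 1521/2; d_c = 117·3 = 351
d = 2·1521/2 + 351 = 1872
t_c = 3 > 0 → v_max = v_peak = 117

d=1872 v_max=117 a_max=9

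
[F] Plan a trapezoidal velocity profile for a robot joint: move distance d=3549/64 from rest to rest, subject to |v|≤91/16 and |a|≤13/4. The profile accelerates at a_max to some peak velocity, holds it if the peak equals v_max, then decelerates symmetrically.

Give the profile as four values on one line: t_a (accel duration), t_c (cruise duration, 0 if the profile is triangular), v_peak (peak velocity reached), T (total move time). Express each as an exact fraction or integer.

(v_max)²/a_max = (91/16)²/(13/4) = 637/64
3549/64 ≥ 637/64 → trapezoidal
t_a = (91/16)/(13/4) = 7/4; v_peak = 91/16
d_cruise = 3549/64 − 637/64 = 91/2; t_c = (91/2)/(91/16) = 8
T = 2·7/4 + 8 = 23/2

t_a=7/4 t_c=8 v_peak=91/16 T=23/2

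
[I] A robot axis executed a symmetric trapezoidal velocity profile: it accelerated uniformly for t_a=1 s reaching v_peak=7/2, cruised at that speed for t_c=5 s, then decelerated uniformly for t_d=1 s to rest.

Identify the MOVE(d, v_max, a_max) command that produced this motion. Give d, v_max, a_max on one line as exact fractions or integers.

a_max = (7/2)/1 = 7/2
d_a = ½·7/2·1 = 7/4; d_c = 7/2·5 = 35/2
d = 2·7/4 + 35/2 = 21
t_c = 5 > 0 ⇒ limit active, v_max = 7/2

d=21 v_max=7/2 a_max=7/2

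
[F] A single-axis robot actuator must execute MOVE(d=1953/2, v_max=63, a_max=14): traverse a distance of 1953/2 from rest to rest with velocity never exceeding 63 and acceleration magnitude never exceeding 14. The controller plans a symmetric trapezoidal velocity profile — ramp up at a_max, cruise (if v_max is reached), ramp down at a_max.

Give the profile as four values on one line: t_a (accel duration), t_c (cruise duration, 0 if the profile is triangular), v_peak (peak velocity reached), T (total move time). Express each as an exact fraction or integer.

(v_max)²/a_max = 63²/14 = 567/2
1953/2 ≥ 567/2 ⇒ cruise phase
t_a = 63/14 = 9/2; v_peak = 63
d_cruise = 1953/2 − 567/2 = 693; t_c = 693/63 = 11
T = 2·9/2 + 11 = 20

t_a=9/2 t_c=11 v_peak=63 T=20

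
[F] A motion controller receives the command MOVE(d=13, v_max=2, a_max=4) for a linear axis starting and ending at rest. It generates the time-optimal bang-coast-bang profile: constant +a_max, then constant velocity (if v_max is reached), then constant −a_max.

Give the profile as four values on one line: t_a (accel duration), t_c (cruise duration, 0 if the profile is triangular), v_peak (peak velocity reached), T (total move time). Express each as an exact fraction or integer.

v_max²/a_max = 2²/4 = 1
13 ≥ 1 → trapezoidal
t_a = 2/4 = 1/2; v_peak = 2
d_cruise = 13 − 1 = 12; t_c = 12/2 = 6
T = 2·1/2 + 6 = 7

t_a=1/2 t_c=6 v_peak=2 T=7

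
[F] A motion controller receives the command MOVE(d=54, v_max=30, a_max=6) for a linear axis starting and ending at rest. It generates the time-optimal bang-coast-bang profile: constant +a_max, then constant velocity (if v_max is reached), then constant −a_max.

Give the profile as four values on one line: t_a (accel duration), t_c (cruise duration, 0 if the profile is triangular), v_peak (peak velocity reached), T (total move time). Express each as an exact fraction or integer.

(v_max)²/a_max = 30²/6 = 150
54 < 150 → triangular
v_peak = √(54·6) = √324 = 18
t_a = 18/6 = 3; t_c = 0
T = 2·3 = 6

t_a=3 t_c=0 v_peak=18 T=6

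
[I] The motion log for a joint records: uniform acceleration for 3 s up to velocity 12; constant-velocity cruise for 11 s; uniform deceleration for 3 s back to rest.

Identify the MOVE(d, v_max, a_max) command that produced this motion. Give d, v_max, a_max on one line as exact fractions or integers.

d=168 v_max=12 a_max=4

a_max = 12/3 = 4
d_a = ½·12·3 = 18; d_c = 12·11 = 132
d = 2·18 + 132 = 168
t_c = 11 > 0 → v_max = v_peak = 12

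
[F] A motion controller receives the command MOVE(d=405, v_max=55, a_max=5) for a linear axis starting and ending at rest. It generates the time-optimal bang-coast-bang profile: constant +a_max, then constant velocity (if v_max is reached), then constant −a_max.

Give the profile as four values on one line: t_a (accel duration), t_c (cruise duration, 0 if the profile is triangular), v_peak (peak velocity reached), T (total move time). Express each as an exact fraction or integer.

v_max²/a_max = 55²/5 = 605
405 < 605 ⇒ no cruise
v_peak = √(405·5) = √2025 = 45
t_a = 45/5 = 9; t_c = 0
T = 2·9 = 18

t_a=9 t_c=0 v_peak=45 T=18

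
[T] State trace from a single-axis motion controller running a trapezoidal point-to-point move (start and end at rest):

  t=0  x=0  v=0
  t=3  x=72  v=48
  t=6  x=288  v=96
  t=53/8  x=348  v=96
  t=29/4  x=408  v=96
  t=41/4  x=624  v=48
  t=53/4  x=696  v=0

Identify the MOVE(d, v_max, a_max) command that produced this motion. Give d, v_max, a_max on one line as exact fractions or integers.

final state: t=53/4, x=696, v=0 → d = 696
a_max = (48−0)/(3−0) = 16
max v = 96 over t∈[6,29/4] → v_max = 96
check: 96·(6+5/4) = 696 ✓

d=696 v_max=96 a_max=16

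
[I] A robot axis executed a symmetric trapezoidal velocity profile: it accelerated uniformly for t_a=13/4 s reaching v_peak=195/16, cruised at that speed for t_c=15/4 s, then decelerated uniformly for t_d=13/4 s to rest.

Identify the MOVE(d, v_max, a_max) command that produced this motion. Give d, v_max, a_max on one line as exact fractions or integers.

d=1365/16 v_max=195/16 a_max=15/4

a_max = (195/16)/(13/4) = 15/4
d_a = ½·195/16·13/4 = 2535/128; d_c = 195/16·15/4 = 2925/64
d = 2·2535/128 + 2925/64 = 1365/16
t_c = 15/4 > 0 so v_max = 195/16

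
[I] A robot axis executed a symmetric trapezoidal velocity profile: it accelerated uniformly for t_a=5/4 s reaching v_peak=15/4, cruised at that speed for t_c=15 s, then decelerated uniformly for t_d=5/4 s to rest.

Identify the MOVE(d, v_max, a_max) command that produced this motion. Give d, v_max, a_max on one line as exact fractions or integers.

d=975/16 v_max=15/4 a_max=3

a_max = (15/4)/(5/4) = 3
d_a = ½·15/4·5/4 = 75/32; d_c = 15/4·15 = 225/4
d = 2·75/32 + 225/4 = 975/16
t_c = 15 > 0 so v_max = 15/4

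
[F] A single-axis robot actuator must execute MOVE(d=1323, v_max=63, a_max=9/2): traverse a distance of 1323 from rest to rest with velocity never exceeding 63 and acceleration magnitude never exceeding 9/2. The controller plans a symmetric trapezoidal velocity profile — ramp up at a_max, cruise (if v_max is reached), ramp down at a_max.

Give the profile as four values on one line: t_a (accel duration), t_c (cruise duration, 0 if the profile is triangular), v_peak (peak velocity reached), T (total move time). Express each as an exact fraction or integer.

t_a=14 t_c=7 v_peak=63 T=35

(v_max)²/a_max = 63²/(9/2) = 882
1323 ≥ 882 ⇒ cruise phase
t_a = 63/(9/2) = 14; v_peak = 63
d_cruise = 1323 − 882 = 441; t_c = 441/63 = 7
T = 2·14 + 7 = 35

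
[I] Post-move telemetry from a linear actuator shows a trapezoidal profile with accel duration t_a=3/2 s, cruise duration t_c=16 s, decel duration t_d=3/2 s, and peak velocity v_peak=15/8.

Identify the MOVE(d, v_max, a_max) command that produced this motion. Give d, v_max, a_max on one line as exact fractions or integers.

a_max = (15/8)/(3/2) = 5/4
d_a = ½·15/8·3/2 = 45/32; d_c = 15/8·16 = 30
d = 2·45/32 + 30 = 525/16
t_c = 16 > 0 ⇒ limit active, v_max = 15/8

d=525/16 v_max=15/8 a_max=5/4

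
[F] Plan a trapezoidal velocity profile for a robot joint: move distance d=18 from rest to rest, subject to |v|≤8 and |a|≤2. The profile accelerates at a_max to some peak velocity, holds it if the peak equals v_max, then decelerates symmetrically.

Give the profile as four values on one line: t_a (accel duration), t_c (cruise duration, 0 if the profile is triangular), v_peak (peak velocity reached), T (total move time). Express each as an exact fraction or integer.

t_a=3 t_c=0 v_peak=6 T=6

vₘ²/aₘ = 8²/2 = 32
18 < 32 ⇒ no cruise
v_peak = √(18·2) = √36 = 6
t_a = 6/2 = 3; t_c = 0
T = 2·3 = 6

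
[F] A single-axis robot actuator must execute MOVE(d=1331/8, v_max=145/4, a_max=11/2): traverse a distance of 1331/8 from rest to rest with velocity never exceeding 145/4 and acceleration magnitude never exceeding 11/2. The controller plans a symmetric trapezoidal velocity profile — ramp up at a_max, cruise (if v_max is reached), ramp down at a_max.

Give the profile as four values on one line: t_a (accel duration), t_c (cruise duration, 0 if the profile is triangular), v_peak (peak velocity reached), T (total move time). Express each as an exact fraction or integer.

(v_max)²/a_max = (145/4)²/(11/2) = 21025/88
1331/8 < 21025/88 ⇒ no cruise
v_peak = √(1331/8·11/2) = √(14641/16) = 121/4
t_a = (121/4)/(11/2) = 11/2; t_c = 0
T = 2·11/2 = 11

t_a=11/2 t_c=0 v_peak=121/4 T=11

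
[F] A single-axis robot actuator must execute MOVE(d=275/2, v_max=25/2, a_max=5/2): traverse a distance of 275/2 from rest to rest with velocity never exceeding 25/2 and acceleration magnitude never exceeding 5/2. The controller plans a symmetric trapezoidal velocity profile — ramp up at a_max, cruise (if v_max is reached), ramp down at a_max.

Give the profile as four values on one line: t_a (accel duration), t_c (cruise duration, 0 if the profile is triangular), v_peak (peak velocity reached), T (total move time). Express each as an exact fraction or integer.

t_a=5 t_c=6 v_peak=25/2 T=16

(v_max)²/a_max = (25/2)²/(5/2) = 125/2
275/2 ≥ 125/2 → trapezoidal
t_a = (25/2)/(5/2) = 5; v_peak = 25/2
d_cruise = 275/2 − 125/2 = 75; t_c = 75/(25/2) = 6
T = 2·5 + 6 = 16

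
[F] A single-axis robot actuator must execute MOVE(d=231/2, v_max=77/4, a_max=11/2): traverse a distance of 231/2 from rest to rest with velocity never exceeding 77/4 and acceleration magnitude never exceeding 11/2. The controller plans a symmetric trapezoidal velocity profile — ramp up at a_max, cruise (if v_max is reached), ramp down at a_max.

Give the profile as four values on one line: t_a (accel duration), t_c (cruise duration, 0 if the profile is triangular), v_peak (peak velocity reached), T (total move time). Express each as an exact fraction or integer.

vₘ²/aₘ = (77/4)²/(11/2) = 539/8
231/2 ≥ 539/8 ⇒ cruise phase
t_a = (77/4)/(11/2) = 7/2; v_peak = 77/4
d_cruise = 231/2 − 539/8 = 385/8; t_c = (385/8)/(77/4) = 5/2
T = 2·7/2 + 5/2 = 19/2

t_a=7/2 t_c=5/2 v_peak=77/4 T=19/2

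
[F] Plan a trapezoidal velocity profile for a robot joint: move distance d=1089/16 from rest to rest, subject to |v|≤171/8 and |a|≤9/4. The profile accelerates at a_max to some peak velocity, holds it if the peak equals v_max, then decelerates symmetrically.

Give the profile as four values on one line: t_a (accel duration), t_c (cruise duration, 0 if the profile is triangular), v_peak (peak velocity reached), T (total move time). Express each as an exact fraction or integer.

(v_max)²/a_max = (171/8)²/(9/4) = 3249/16
1089/16 < 3249/16 ⇒ no cruise
v_peak = √(1089/16·9/4) = √(9801/64) = 99/8
t_a = (99/8)/(9/4) = 11/2; t_c = 0
T = 2·11/2 = 11

t_a=11/2 t_c=0 v_peak=99/8 T=11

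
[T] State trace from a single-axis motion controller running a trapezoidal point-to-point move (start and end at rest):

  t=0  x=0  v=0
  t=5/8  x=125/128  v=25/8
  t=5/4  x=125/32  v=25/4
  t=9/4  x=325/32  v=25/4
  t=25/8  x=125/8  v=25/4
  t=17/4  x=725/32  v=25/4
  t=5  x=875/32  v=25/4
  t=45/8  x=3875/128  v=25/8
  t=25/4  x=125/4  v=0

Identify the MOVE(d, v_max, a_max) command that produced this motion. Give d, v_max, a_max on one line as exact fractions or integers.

d=125/4 v_max=25/4 a_max=5

final state: t=25/4, x=125/4, v=0 → d = 125/4
a_max = (25/8−0)/(5/8−0) = 5
max v = 25/4 over t∈[5/4,5] → v_max = 25/4
check: 25/4·(5/4+15/4) = 125/4 ✓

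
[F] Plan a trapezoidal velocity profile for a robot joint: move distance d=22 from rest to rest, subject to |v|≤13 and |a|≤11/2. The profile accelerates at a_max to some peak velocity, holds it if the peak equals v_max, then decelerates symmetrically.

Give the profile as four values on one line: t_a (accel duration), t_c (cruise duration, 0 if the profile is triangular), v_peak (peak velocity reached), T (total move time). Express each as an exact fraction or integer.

t_a=2 t_c=0 v_peak=11 T=4

(v_max)²/a_max = 13²/(11/2) = 338/11
22 < 338/11 so t_c = 0
v_peak = √(22·11/2) = √121 = 11
t_a = 11/(11/2) = 2; t_c = 0
T = 2·2 = 4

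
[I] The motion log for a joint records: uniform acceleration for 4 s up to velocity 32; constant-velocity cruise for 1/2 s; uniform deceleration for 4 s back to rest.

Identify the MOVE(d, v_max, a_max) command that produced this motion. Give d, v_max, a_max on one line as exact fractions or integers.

d=144 v_max=32 a_max=8

a_max = 32/4 = 8
d_a = ½·32·4 = 64; d_c = 32·1/2 = 16
d = 2·64 + 16 = 144
t_c = 1/2 > 0 → v_max = v_peak = 32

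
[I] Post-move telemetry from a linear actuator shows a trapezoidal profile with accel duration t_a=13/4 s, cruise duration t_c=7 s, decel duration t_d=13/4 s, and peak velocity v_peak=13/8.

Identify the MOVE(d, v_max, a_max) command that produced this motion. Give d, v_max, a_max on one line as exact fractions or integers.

d=533/32 v_max=13/8 a_max=1/2

a_max = (13/8)/(13/4) = 1/2
d_a = ½·13/8·13/4 = 169/64; d_c = 13/8·7 = 91/8
d = 2·169/64 + 91/8 = 533/32
t_c = 7 > 0 → v_max = v_peak = 13/8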